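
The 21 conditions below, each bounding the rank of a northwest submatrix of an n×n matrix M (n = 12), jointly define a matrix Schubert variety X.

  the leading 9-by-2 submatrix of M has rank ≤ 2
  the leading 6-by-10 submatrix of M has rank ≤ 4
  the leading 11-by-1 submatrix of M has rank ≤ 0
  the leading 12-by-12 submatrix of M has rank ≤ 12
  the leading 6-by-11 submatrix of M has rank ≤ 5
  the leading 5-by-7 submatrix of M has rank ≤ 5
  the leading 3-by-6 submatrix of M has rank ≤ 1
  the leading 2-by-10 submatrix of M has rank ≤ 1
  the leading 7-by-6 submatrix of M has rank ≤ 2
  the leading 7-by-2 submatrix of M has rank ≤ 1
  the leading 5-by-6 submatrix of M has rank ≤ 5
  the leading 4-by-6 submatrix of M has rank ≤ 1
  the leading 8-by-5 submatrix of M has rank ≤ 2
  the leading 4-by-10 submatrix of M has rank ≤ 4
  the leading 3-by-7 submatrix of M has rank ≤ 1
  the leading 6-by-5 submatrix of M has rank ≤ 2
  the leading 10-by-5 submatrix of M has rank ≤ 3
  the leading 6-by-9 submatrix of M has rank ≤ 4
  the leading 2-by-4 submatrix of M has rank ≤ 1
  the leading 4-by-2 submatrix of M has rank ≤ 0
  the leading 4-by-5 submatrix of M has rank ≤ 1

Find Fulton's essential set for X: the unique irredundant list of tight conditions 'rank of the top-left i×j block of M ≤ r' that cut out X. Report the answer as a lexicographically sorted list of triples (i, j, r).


Reconstructing r_w from the 21 given conditions:

  row 1: 0 0 1 1 1 1 1 1 1 1 1 1
  row 2: 0 0 1 1 1 1 1 1 1 1 2 2
  row 3: 0 0 1 1 1 1 1 2 2 2 3 3
  row 4: 0 0 1 1 1 1 2 3 3 3 4 4
  row 5: 0 1 2 2 2 2 3 4 4 4 5 5
  row 6: 0 1 2 2 2 2 3 4 4 4 5 6
  row 7: 0 1 2 2 2 2 3 4 5 5 6 7
  row 8: 0 1 2 2 2 3 4 5 6 6 7 8
  row 9: 0 1 2 3 3 4 5 6 7 7 8 9
  row 10: 0 1 2 3 3 4 5 6 7 8 9 10
  row 11: 0 1 2 3 4 5 6 7 8 9 10 11
  row 12: 1 2 3 4 5 6 7 8 9 10 11 12

giving w = (3, 11, 8, 7, 2, 12, 9, 6, 4, 10, 5, 1) via Δ²R.

Fulton essential set (9 of the 40 Rothe cells):

[(2, 10, 1), (3, 7, 1), (4, 2, 0), (4, 6, 1), (6, 10, 4), (7, 6, 2), (8, 5, 2), (10, 5, 3), (11, 1, 0)]


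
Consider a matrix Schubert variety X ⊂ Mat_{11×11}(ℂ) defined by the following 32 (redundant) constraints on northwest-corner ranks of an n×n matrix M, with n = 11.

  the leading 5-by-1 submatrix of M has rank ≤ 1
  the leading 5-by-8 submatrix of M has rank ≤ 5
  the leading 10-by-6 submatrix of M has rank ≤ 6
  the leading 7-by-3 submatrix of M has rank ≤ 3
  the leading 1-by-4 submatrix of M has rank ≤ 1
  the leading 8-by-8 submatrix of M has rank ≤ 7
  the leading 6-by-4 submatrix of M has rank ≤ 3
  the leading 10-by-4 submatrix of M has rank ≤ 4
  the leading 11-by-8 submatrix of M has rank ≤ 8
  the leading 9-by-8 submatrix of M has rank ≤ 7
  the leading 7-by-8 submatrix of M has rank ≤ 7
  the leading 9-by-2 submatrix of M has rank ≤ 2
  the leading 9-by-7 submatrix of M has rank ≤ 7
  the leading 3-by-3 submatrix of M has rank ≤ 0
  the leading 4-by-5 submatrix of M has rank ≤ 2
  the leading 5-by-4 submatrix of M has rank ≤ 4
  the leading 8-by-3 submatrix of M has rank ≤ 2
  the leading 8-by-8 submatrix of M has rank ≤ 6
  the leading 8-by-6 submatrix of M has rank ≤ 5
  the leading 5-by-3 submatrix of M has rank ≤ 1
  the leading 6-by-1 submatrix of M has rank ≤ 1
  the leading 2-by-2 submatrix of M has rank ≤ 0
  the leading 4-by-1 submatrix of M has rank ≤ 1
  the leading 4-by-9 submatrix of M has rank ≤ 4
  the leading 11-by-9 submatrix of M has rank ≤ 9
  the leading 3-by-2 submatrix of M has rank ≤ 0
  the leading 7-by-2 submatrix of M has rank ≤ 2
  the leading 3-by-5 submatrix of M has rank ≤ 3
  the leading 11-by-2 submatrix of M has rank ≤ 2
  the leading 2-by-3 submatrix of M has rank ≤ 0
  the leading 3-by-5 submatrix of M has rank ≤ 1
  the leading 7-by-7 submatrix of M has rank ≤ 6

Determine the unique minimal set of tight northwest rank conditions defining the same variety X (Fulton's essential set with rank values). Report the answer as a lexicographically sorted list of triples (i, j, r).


Computing R[i][j] = min implied NW-rank bound (n=11, 32 conditions):

  i=1: 0, 0, 0, 1, 1, 1, 1, 1, 1, 1, 1
  i=2: 0, 0, 0, 1, 1, 2, 2, 2, 2, 2, 2
  i=3: 0, 0, 0, 1, 1, 2, 3, 3, 3, 3, 3
  i=4: 1, 1, 1, 2, 2, 3, 4, 4, 4, 4, 4
  i=5: 1, 1, 1, 2, 3, 4, 5, 5, 5, 5, 5
  i=6: 1, 2, 2, 3, 4, 5, 6, 6, 6, 6, 6
  i=7: 1, 2, 2, 3, 4, 5, 6, 6, 7, 7, 7
  i=8: 1, 2, 2, 3, 4, 5, 6, 6, 7, 8, 8
  i=9: 1, 2, 3, 4, 5, 6, 7, 7, 8, 9, 9
  i=10: 1, 2, 3, 4, 5, 6, 7, 8, 9, 10, 10
  i=11: 1, 2, 3, 4, 5, 6, 7, 8, 9, 10, 11

the unique w with this rank table is (4, 6, 7, 1, 5, 2, 9, 10, 3, 8, 11).

Rothe diagram D(w) (17 cells), 5 SE-corners (essential conditions):

[(3, 3, 0), (3, 5, 1), (5, 3, 1), (8, 3, 2), (8, 8, 6)]


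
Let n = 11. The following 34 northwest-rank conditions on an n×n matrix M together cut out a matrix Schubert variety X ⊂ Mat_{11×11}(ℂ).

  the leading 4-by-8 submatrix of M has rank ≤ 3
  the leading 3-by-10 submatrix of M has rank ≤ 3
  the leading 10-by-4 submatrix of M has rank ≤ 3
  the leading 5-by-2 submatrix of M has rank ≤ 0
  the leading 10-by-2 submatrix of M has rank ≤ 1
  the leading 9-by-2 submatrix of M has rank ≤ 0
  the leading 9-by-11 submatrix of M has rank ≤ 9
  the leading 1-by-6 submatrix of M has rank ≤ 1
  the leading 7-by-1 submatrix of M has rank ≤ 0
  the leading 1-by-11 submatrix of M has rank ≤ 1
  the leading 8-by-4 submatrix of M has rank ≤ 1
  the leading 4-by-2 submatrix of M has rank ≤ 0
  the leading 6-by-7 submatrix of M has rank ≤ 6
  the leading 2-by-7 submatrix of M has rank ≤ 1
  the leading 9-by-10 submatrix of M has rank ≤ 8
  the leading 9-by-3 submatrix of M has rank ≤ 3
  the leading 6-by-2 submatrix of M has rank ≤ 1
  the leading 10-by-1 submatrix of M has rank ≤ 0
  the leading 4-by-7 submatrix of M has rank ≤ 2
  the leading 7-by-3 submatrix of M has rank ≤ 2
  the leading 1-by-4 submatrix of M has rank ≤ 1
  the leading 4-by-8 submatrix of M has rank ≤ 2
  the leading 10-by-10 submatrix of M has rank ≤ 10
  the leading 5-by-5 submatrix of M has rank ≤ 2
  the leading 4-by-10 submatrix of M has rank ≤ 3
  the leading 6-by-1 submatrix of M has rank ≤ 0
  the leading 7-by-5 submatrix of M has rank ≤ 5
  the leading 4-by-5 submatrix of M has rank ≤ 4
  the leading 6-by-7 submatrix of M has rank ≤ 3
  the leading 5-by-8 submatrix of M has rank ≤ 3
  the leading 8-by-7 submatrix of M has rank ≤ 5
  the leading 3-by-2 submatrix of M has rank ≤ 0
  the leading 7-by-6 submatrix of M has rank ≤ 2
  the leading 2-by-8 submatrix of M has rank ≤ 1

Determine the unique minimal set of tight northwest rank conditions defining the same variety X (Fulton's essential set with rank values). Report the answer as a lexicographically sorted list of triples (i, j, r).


The tightest implied rank at each (i,j), from the 34 conditions:

  0  0  1  1  1  1  1  1  1  1  1
  0  0  1  1  1  1  1  1  2  2  2
  0  0  1  1  2  2  2  2  3  3  3
  0  0  1  1  2  2  2  2  3  3  4
  0  0  1  1  2  2  3  3  4  4  5
  0  0  1  1  2  2  3  4  5  5  6
  0  0  1  1  2  2  3  4  5  6  7
  0  0  1  1  2  3  4  5  6  7  8
  0  0  1  2  3  4  5  6  7  8  9
  0  1  2  3  4  5  6  7  8  9  10
  1  2  3  4  5  6  7  8  9  10  11

giving w = (3, 9, 5, 11, 7, 8, 10, 6, 4, 2, 1) via Δ²R.

Fulton essential set (7 of the 37 Rothe cells):

[(2, 8, 1), (4, 8, 2), (4, 10, 3), (7, 6, 2), (8, 4, 1), (9, 2, 0), (10, 1, 0)]


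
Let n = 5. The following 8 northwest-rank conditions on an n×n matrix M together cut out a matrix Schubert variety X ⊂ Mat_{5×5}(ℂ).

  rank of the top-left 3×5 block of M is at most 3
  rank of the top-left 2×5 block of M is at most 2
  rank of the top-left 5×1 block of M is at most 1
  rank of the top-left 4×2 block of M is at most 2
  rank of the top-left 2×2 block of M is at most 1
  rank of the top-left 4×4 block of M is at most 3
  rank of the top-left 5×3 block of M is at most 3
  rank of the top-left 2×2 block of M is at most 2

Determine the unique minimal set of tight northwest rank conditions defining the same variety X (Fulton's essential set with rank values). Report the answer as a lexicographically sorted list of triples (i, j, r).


Computing R[i][j] = min implied NW-rank bound (n=5, 8 conditions):

  i=1: 1, 1, 1, 1, 1
  i=2: 1, 1, 2, 2, 2
  i=3: 1, 2, 3, 3, 3
  i=4: 1, 2, 3, 3, 4
  i=5: 1, 2, 3, 4, 5

the unique w with this rank table is (1, 3, 2, 5, 4).

Fulton essential set (2 of the 2 Rothe cells):

[(2, 2, 1), (4, 4, 3)]


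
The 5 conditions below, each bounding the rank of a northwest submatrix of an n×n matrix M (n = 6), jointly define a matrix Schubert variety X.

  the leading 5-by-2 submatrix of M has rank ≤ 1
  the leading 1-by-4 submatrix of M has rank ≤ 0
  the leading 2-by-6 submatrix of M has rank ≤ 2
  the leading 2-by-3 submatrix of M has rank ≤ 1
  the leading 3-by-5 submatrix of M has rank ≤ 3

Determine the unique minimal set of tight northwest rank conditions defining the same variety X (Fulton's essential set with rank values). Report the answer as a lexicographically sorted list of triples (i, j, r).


Computing R[i][j] = min implied NW-rank bound (n=6, 5 conditions):

  0 0 0 0 1 1
  1 1 1 1 2 2
  1 1 2 2 3 3
  1 1 2 3 4 4
  1 1 2 3 4 5
  1 2 3 4 5 6

reading off 1-entries of Δ²R: w = (5, 1, 3, 4, 6, 2).

Rothe diagram D(w) (7 cells), 2 SE-corners (essential conditions):

[(1, 4, 0), (5, 2, 1)]


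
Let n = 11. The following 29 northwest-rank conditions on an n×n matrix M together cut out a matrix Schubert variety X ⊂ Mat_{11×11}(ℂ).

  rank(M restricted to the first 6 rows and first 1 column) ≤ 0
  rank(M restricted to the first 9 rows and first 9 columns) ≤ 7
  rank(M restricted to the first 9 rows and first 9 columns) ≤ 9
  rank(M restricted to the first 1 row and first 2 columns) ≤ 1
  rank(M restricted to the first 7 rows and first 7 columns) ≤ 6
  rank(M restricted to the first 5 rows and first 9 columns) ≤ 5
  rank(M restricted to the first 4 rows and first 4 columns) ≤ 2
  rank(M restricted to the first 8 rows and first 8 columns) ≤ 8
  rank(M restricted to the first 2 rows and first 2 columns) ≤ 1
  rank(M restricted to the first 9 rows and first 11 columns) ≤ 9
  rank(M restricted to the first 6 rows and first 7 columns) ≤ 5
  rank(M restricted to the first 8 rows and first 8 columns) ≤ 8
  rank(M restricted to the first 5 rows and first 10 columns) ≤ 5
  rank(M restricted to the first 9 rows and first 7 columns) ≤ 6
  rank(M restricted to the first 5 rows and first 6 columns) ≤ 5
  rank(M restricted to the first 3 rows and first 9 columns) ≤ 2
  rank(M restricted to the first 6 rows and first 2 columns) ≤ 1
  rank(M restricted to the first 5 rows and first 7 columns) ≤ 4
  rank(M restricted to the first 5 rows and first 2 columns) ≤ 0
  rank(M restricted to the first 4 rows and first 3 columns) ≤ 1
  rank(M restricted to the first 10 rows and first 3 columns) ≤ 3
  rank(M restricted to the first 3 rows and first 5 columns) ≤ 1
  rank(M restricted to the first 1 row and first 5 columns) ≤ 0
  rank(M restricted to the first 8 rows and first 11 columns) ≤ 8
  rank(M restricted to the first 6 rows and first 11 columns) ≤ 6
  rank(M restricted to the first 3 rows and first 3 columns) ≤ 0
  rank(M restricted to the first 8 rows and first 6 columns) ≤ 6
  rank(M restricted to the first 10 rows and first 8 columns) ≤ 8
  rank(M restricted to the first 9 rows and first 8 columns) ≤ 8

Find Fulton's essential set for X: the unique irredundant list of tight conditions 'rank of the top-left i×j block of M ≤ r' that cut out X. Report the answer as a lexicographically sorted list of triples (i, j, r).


Recovering R(i,j) via the rank-extension bound from the 29 conditions:

  row 1: 0 | 0 | 0 | 0 | 0 | 1 | 1 | 1 | 1 | 1 | 1
  row 2: 0 | 0 | 0 | 1 | 1 | 2 | 2 | 2 | 2 | 2 | 2
  row 3: 0 | 0 | 0 | 1 | 1 | 2 | 2 | 2 | 2 | 3 | 3
  row 4: 0 | 0 | 1 | 2 | 2 | 3 | 3 | 3 | 3 | 4 | 4
  row 5: 0 | 0 | 1 | 2 | 3 | 4 | 4 | 4 | 4 | 5 | 5
  row 6: 0 | 1 | 2 | 3 | 4 | 5 | 5 | 5 | 5 | 6 | 6
  row 7: 1 | 2 | 3 | 4 | 5 | 6 | 6 | 6 | 6 | 7 | 7
  row 8: 1 | 2 | 3 | 4 | 5 | 6 | 6 | 7 | 7 | 8 | 8
  row 9: 1 | 2 | 3 | 4 | 5 | 6 | 6 | 7 | 7 | 8 | 9
  row 10: 1 | 2 | 3 | 4 | 5 | 6 | 7 | 8 | 8 | 9 | 10
  row 11: 1 | 2 | 3 | 4 | 5 | 6 | 7 | 8 | 9 | 10 | 11

so w = (6, 4, 10, 3, 5, 2, 1, 8, 11, 7, 9).

D(w) has 23 cells with 8 SE-corners; essential set:

[(1, 5, 0), (3, 3, 0), (3, 5, 1), (3, 9, 2), (5, 2, 0), (6, 1, 0), (9, 7, 6), (9, 9, 7)]


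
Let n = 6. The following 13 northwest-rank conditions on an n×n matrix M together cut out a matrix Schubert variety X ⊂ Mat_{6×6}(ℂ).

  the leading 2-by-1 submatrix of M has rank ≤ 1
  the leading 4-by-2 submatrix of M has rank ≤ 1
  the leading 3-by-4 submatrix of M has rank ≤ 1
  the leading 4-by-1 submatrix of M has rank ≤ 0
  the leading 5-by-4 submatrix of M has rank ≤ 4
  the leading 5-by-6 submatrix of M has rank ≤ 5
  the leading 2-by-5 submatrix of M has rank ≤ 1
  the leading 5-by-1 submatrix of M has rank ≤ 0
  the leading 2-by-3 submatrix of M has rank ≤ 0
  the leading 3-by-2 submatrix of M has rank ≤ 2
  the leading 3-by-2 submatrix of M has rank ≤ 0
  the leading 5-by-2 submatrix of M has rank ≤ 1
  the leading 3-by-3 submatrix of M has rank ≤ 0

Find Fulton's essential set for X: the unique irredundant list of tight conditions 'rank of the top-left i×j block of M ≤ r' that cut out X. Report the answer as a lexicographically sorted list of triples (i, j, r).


Recovering R(i,j) via the rank-extension bound from the 13 conditions:

  row 1: 0, 0, 0, 1, 1, 1
  row 2: 0, 0, 0, 1, 1, 2
  row 3: 0, 0, 0, 1, 2, 3
  row 4: 0, 1, 1, 2, 3, 4
  row 5: 0, 1, 2, 3, 4, 5
  row 6: 1, 2, 3, 4, 5, 6

reading off 1-entries of Δ²R: w = (4, 6, 5, 2, 3, 1).

D(w) has 12 cells with 3 SE-corners; essential set:

[(2, 5, 1), (3, 3, 0), (5, 1, 0)]


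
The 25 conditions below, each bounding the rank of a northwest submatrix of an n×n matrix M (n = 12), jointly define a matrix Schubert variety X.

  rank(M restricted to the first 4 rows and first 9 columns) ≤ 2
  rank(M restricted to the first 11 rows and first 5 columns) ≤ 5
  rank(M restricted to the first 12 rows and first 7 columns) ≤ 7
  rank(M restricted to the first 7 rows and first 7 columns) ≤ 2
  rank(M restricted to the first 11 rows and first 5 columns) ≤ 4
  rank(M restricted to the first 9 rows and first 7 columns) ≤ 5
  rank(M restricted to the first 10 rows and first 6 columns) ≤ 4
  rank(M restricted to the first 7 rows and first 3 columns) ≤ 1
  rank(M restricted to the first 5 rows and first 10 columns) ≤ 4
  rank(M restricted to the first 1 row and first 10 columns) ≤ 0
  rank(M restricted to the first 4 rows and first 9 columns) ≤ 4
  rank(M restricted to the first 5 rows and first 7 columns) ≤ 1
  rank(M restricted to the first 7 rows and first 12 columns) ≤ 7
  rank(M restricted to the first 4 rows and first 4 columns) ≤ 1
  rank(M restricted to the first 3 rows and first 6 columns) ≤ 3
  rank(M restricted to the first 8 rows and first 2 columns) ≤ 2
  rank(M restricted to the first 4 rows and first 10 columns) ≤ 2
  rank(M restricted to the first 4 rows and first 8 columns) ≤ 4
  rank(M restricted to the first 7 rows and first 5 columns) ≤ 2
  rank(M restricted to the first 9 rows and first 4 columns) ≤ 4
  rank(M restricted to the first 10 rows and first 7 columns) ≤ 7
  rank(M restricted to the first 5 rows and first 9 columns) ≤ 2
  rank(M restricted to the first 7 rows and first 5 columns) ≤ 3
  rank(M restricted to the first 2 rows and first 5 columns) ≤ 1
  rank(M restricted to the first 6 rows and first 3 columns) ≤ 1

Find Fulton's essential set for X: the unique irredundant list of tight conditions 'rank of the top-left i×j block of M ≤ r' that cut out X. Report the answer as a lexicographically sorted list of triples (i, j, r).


Recovering R(i,j) via the rank-extension bound from the 25 conditions:

  0 | 0 | 0 | 0 | 0 | 0 | 0 | 0 | 0 | 0 | 1 | 1
  1 | 1 | 1 | 1 | 1 | 1 | 1 | 1 | 1 | 1 | 2 | 2
  1 | 1 | 1 | 1 | 1 | 1 | 1 | 2 | 2 | 2 | 3 | 3
  1 | 1 | 1 | 1 | 1 | 1 | 1 | 2 | 2 | 2 | 3 | 4
  1 | 1 | 1 | 1 | 1 | 1 | 1 | 2 | 2 | 3 | 4 | 5
  1 | 1 | 1 | 2 | 2 | 2 | 2 | 3 | 3 | 4 | 5 | 6
  1 | 1 | 1 | 2 | 2 | 2 | 2 | 3 | 4 | 5 | 6 | 7
  1 | 2 | 2 | 3 | 3 | 3 | 3 | 4 | 5 | 6 | 7 | 8
  1 | 2 | 3 | 4 | 4 | 4 | 4 | 5 | 6 | 7 | 8 | 9
  1 | 2 | 3 | 4 | 4 | 4 | 5 | 6 | 7 | 8 | 9 | 10
  1 | 2 | 3 | 4 | 4 | 5 | 6 | 7 | 8 | 9 | 10 | 11
  1 | 2 | 3 | 4 | 5 | 6 | 7 | 8 | 9 | 10 | 11 | 12

reading off 1-entries of Δ²R: w = (11, 1, 8, 12, 10, 4, 9, 2, 3, 7, 6, 5).

Fulton essential set (8 of the 41 Rothe cells):

[(1, 10, 0), (4, 10, 2), (5, 7, 1), (5, 9, 2), (7, 3, 1), (7, 7, 2), (10, 6, 4), (11, 5, 4)]


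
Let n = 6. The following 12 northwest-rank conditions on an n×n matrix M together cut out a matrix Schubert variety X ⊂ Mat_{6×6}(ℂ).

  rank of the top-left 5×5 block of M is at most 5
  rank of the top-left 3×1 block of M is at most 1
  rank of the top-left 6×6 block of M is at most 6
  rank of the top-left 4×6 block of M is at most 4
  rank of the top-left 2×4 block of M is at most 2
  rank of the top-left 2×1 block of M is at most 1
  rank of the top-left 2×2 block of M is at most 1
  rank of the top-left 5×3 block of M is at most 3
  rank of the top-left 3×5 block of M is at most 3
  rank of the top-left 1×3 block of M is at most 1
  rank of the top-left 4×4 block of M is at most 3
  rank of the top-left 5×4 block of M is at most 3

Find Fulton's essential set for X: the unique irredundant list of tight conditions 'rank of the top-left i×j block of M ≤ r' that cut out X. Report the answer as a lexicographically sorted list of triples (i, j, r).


Computing R[i][j] = min implied NW-rank bound (n=6, 12 conditions):

  i=1: 1 | 1 | 1 | 1 | 1 | 1
  i=2: 1 | 1 | 2 | 2 | 2 | 2
  i=3: 1 | 2 | 3 | 3 | 3 | 3
  i=4: 1 | 2 | 3 | 3 | 4 | 4
  i=5: 1 | 2 | 3 | 3 | 4 | 5
  i=6: 1 | 2 | 3 | 4 | 5 | 6

giving w = (1, 3, 2, 5, 6, 4) via Δ²R.

Fulton essential set (2 of the 3 Rothe cells):

[(2, 2, 1), (5, 4, 3)]


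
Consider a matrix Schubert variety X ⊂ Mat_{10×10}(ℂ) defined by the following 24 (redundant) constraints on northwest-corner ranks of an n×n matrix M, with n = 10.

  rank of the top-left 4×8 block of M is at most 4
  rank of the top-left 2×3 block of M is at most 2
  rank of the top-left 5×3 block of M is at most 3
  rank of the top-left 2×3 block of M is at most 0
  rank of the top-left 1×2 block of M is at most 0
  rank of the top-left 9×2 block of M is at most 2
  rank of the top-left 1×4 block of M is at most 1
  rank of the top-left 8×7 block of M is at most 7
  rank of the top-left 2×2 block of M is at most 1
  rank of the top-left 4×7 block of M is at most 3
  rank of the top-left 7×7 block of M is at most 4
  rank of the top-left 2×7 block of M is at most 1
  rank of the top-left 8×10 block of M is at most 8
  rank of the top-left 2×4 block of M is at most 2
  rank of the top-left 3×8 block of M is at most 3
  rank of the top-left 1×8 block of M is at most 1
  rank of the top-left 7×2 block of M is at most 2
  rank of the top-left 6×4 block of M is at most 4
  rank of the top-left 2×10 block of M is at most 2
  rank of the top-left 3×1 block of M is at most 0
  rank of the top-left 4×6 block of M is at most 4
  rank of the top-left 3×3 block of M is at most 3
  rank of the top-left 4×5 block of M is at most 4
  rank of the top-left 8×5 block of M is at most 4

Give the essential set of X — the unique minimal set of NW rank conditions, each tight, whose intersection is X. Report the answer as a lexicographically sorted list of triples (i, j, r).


The tightest implied rank at each (i,j), from the 24 conditions:

  R[1]: 0 0 0 1 1 1 1 1 1 1
  R[2]: 0 0 0 1 1 1 1 2 2 2
  R[3]: 0 1 1 2 2 2 2 3 3 3
  R[4]: 1 2 2 3 3 3 3 4 4 4
  R[5]: 1 2 3 4 4 4 4 5 5 5
  R[6]: 1 2 3 4 4 4 4 5 6 6
  R[7]: 1 2 3 4 4 4 4 5 6 7
  R[8]: 1 2 3 4 4 5 5 6 7 8
  R[9]: 1 2 3 4 5 6 6 7 8 9
  R[10]: 1 2 3 4 5 6 7 8 9 10

giving w = (4, 8, 2, 1, 3, 9, 10, 6, 5, 7) via Δ²R.

ℓ(w)=17; the 5 essential cells (i,j,r):

[(2, 3, 0), (2, 7, 1), (3, 1, 0), (7, 7, 4), (8, 5, 4)]


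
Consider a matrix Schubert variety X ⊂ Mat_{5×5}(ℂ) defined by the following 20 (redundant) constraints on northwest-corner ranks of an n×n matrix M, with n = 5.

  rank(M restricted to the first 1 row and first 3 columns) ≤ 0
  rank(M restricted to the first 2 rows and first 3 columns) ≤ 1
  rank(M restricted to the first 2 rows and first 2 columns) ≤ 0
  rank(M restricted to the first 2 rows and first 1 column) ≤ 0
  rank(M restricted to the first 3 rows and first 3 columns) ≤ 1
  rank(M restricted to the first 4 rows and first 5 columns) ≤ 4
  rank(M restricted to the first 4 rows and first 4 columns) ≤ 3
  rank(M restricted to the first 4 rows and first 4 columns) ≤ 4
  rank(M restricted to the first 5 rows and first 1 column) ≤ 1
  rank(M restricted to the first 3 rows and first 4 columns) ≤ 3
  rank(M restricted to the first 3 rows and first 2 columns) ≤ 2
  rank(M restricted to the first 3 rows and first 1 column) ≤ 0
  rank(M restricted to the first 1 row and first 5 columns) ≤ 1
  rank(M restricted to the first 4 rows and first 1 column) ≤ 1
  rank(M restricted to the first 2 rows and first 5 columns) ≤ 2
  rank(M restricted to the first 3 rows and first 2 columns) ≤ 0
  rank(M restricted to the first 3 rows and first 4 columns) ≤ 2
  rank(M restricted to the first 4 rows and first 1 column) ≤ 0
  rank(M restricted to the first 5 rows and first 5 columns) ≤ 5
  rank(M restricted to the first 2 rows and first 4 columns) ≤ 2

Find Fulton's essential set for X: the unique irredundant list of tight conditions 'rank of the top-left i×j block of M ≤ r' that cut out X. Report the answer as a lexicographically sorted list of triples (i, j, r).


Propagating the 20 rank bounds to every northwest block:

  0 | 0 | 0 | 1 | 1
  0 | 0 | 1 | 2 | 2
  0 | 0 | 1 | 2 | 3
  0 | 1 | 2 | 3 | 4
  1 | 2 | 3 | 4 | 5

reading off 1-entries of Δ²R: w = (4, 3, 5, 2, 1).

|D(w)|=8, |Ess(w)|=3:

[(1, 3, 0), (3, 2, 0), (4, 1, 0)]


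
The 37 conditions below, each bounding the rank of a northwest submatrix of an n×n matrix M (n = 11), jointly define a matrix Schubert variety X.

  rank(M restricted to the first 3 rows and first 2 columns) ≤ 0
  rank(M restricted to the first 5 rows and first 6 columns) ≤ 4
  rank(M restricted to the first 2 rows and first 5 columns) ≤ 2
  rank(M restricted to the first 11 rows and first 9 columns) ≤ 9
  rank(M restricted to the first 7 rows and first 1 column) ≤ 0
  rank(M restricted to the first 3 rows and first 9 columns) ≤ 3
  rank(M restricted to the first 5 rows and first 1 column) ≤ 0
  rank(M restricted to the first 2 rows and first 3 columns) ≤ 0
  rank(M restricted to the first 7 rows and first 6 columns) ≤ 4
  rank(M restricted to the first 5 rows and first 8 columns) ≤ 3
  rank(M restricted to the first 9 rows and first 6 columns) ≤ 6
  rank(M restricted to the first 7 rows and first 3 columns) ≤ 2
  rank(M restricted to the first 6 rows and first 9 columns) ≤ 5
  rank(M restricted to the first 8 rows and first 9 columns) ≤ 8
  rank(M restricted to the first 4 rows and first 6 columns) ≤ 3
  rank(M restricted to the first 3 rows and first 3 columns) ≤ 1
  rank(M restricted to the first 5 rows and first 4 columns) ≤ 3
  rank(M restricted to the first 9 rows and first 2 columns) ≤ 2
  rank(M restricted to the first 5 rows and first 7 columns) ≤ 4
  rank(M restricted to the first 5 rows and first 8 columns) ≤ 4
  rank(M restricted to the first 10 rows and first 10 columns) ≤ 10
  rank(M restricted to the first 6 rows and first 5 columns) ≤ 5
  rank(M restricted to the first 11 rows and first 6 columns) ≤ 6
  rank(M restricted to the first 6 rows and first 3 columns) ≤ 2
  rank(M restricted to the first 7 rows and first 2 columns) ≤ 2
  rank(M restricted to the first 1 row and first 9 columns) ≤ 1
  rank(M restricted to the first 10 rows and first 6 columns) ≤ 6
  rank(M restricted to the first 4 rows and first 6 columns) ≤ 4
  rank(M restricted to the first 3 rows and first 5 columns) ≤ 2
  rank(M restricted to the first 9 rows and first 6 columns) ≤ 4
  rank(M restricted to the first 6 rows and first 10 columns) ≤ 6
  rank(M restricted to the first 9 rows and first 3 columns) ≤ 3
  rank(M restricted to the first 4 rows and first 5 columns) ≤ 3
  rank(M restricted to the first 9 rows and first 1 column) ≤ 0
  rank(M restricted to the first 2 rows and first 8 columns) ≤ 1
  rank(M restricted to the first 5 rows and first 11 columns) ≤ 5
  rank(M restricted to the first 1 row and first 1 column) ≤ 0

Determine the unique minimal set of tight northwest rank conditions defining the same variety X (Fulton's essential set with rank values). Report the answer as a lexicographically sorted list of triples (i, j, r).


Recovering R(i,j) via the rank-extension bound from the 37 conditions:

  row 1: 0 | 0 | 0 | 1 | 1 | 1 | 1 | 1 | 1 | 1 | 1
  row 2: 0 | 0 | 0 | 1 | 1 | 1 | 1 | 1 | 2 | 2 | 2
  row 3: 0 | 0 | 1 | 2 | 2 | 2 | 2 | 2 | 3 | 3 | 3
  row 4: 0 | 1 | 2 | 3 | 3 | 3 | 3 | 3 | 4 | 4 | 4
  row 5: 0 | 1 | 2 | 3 | 3 | 3 | 3 | 3 | 4 | 5 | 5
  row 6: 0 | 1 | 2 | 3 | 4 | 4 | 4 | 4 | 5 | 6 | 6
  row 7: 0 | 1 | 2 | 3 | 4 | 4 | 5 | 5 | 6 | 7 | 7
  row 8: 0 | 1 | 2 | 3 | 4 | 4 | 5 | 6 | 7 | 8 | 8
  row 9: 0 | 1 | 2 | 3 | 4 | 4 | 5 | 6 | 7 | 8 | 9
  row 10: 1 | 2 | 3 | 4 | 5 | 5 | 6 | 7 | 8 | 9 | 10
  row 11: 1 | 2 | 3 | 4 | 5 | 6 | 7 | 8 | 9 | 10 | 11

second differences of R give the permutation w = (4, 9, 3, 2, 10, 5, 7, 8, 11, 1, 6).

ℓ(w)=25; the 6 essential cells (i,j,r):

[(2, 3, 0), (2, 8, 1), (3, 2, 0), (5, 8, 3), (9, 1, 0), (9, 6, 4)]


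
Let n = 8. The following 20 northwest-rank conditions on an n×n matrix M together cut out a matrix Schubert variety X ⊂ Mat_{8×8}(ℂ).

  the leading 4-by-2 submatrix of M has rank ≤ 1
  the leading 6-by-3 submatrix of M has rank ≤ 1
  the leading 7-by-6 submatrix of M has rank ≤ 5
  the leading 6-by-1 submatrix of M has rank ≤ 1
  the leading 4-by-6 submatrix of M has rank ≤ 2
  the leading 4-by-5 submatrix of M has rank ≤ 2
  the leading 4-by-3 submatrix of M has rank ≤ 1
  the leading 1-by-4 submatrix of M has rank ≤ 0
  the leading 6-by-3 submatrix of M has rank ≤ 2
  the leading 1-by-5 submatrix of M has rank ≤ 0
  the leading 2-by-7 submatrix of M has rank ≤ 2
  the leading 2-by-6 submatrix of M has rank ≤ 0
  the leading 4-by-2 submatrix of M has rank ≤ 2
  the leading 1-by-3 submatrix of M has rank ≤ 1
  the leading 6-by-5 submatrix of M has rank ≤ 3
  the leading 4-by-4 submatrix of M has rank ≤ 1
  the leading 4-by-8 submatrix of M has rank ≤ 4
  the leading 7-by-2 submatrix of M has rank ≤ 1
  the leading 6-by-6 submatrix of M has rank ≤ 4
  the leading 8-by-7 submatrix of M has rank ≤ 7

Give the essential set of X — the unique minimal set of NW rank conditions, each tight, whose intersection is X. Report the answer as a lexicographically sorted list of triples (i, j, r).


Rank table r_w(8×8) implied by the 20 constraints:

  0 0 0 0 0 0 1 1
  0 0 0 0 0 0 1 2
  1 1 1 1 1 1 2 3
  1 1 1 1 2 2 3 4
  1 1 1 2 3 3 4 5
  1 1 1 2 3 4 5 6
  1 1 2 3 4 5 6 7
  1 2 3 4 5 6 7 8

so w = (7, 8, 1, 5, 4, 6, 3, 2).

D(w) has 20 cells with 4 SE-corners; essential set:

[(2, 6, 0), (4, 4, 1), (6, 3, 1), (7, 2, 1)]


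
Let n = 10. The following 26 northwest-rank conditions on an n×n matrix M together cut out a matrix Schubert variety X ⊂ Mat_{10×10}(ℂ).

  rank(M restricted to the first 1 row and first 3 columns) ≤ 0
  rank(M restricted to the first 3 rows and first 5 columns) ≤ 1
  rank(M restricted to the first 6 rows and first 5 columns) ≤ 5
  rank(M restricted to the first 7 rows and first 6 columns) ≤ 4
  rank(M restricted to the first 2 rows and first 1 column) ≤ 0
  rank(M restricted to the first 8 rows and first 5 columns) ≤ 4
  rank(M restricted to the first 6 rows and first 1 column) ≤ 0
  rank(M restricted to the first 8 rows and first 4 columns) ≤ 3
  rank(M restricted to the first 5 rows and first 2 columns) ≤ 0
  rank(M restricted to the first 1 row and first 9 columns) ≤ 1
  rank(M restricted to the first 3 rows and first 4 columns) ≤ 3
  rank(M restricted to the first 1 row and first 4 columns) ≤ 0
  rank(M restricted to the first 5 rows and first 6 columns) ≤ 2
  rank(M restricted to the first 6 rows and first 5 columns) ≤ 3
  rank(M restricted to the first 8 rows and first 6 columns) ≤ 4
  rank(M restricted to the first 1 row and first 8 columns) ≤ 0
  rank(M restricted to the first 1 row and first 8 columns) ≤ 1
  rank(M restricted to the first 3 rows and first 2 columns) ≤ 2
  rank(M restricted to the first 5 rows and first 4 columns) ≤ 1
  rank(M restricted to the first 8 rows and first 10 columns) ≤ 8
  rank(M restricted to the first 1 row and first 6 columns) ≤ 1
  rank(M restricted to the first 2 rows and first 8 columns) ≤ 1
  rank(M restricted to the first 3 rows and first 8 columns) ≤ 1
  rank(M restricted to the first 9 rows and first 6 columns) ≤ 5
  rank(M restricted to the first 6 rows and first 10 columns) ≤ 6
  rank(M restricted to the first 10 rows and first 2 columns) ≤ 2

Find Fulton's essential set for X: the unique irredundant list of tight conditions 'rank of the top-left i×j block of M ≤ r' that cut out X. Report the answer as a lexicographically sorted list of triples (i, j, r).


Computing R[i][j] = min implied NW-rank bound (n=10, 26 conditions):

  R[1]: 0  0  0  0  0  0  0  0  1  1
  R[2]: 0  0  1  1  1  1  1  1  2  2
  R[3]: 0  0  1  1  1  1  1  1  2  3
  R[4]: 0  0  1  1  2  2  2  2  3  4
  R[5]: 0  0  1  1  2  2  3  3  4  5
  R[6]: 0  1  2  2  3  3  4  4  5  6
  R[7]: 1  2  3  3  4  4  5  5  6  7
  R[8]: 1  2  3  3  4  4  5  6  7  8
  R[9]: 1  2  3  4  5  5  6  7  8  9
  R[10]: 1  2  3  4  5  6  7  8  9  10

giving w = (9, 3, 10, 5, 7, 2, 1, 8, 4, 6) via Δ²R.

D(w) has 27 cells with 8 SE-corners; essential set:

[(1, 8, 0), (3, 8, 1), (5, 2, 0), (5, 4, 1), (5, 6, 2), (6, 1, 0), (8, 4, 3), (8, 6, 4)]


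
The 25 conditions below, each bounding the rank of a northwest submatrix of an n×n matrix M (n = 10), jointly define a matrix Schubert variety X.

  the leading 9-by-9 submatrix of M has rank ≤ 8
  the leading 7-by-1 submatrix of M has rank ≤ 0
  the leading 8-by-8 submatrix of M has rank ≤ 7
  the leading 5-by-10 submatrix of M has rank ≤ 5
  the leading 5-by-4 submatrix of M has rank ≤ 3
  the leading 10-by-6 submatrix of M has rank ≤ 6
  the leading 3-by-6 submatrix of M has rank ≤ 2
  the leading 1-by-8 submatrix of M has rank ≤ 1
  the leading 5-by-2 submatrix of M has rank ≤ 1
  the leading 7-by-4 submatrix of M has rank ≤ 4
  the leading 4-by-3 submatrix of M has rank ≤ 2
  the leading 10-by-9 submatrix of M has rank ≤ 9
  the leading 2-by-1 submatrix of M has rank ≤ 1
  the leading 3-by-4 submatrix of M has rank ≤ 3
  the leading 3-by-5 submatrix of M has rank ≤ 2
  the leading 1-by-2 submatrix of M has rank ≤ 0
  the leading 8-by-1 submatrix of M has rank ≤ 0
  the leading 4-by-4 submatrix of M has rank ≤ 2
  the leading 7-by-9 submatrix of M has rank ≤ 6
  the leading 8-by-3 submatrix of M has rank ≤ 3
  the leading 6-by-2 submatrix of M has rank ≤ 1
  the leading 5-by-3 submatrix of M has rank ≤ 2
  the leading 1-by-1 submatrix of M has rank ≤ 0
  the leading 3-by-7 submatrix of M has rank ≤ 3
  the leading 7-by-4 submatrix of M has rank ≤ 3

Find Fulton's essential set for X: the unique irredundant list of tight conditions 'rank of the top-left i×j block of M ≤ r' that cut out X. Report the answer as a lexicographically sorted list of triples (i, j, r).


Recovering R(i,j) via the rank-extension bound from the 25 conditions:

  row 1: 0 | 0 | 1 | 1 | 1 | 1 | 1 | 1 | 1 | 1
  row 2: 0 | 1 | 2 | 2 | 2 | 2 | 2 | 2 | 2 | 2
  row 3: 0 | 1 | 2 | 2 | 2 | 2 | 3 | 3 | 3 | 3
  row 4: 0 | 1 | 2 | 2 | 3 | 3 | 4 | 4 | 4 | 4
  row 5: 0 | 1 | 2 | 3 | 4 | 4 | 5 | 5 | 5 | 5
  row 6: 0 | 1 | 2 | 3 | 4 | 5 | 6 | 6 | 6 | 6
  row 7: 0 | 1 | 2 | 3 | 4 | 5 | 6 | 6 | 6 | 7
  row 8: 0 | 1 | 2 | 3 | 4 | 5 | 6 | 7 | 7 | 8
  row 9: 1 | 2 | 3 | 4 | 5 | 6 | 7 | 8 | 8 | 9
  row 10: 1 | 2 | 3 | 4 | 5 | 6 | 7 | 8 | 9 | 10

giving w = (3, 2, 7, 5, 4, 6, 10, 8, 1, 9) via Δ²R.

|D(w)|=15, |Ess(w)|=5:

[(1, 2, 0), (3, 6, 2), (4, 4, 2), (7, 9, 6), (8, 1, 0)]


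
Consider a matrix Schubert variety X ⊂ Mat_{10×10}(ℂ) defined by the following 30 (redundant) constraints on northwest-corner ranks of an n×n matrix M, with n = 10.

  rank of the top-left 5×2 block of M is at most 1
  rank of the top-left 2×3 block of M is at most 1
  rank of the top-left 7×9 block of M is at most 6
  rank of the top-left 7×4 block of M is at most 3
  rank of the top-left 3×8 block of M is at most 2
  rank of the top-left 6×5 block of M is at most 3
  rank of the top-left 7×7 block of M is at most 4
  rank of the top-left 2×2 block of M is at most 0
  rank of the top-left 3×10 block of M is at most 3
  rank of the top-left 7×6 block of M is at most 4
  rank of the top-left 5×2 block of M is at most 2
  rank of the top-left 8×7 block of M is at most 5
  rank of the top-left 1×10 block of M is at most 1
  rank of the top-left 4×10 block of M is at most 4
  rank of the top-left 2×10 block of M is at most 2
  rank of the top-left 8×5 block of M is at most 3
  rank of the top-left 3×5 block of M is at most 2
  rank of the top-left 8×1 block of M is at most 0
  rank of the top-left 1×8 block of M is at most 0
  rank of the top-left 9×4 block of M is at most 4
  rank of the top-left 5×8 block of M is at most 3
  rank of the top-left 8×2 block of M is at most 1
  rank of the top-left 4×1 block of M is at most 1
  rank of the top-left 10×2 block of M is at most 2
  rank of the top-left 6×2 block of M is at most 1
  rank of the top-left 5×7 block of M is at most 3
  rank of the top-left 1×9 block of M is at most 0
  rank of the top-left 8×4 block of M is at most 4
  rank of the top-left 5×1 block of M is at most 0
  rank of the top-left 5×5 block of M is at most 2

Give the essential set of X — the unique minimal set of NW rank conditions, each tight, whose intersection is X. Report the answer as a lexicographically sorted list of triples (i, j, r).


Rank table r_w(10×10) implied by the 30 constraints:

  row 1: 0, 0, 0, 0, 0, 0, 0, 0, 0, 1
  row 2: 0, 0, 1, 1, 1, 1, 1, 1, 1, 2
  row 3: 0, 1, 2, 2, 2, 2, 2, 2, 2, 3
  row 4: 0, 1, 2, 2, 2, 3, 3, 3, 3, 4
  row 5: 0, 1, 2, 2, 2, 3, 3, 3, 4, 5
  row 6: 0, 1, 2, 3, 3, 4, 4, 4, 5, 6
  row 7: 0, 1, 2, 3, 3, 4, 4, 5, 6, 7
  row 8: 0, 1, 2, 3, 3, 4, 5, 6, 7, 8
  row 9: 1, 2, 3, 4, 4, 5, 6, 7, 8, 9
  row 10: 1, 2, 3, 4, 5, 6, 7, 8, 9, 10

so w = (10, 3, 2, 6, 9, 4, 8, 7, 1, 5).

D(w) has 26 cells with 7 SE-corners; essential set:

[(1, 9, 0), (2, 2, 0), (5, 5, 2), (5, 8, 3), (7, 7, 4), (8, 1, 0), (8, 5, 3)]


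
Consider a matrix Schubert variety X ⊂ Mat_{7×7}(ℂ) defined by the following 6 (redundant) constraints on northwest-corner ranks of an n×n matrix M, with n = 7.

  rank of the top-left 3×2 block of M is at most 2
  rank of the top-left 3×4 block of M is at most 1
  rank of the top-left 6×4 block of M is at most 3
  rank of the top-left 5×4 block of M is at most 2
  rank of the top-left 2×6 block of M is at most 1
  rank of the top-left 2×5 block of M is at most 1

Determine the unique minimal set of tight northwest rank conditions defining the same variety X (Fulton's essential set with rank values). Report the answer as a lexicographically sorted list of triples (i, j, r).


Rank table r_w(7×7) implied by the 6 constraints:

  R[1]: 1 1 1 1 1 1 1
  R[2]: 1 1 1 1 1 1 2
  R[3]: 1 1 1 1 2 2 3
  R[4]: 1 2 2 2 3 3 4
  R[5]: 1 2 2 2 3 4 5
  R[6]: 1 2 3 3 4 5 6
  R[7]: 1 2 3 4 5 6 7

reading off 1-entries of Δ²R: w = (1, 7, 5, 2, 6, 3, 4).

D(w) has 10 cells with 3 SE-corners; essential set:

[(2, 6, 1), (3, 4, 1), (5, 4, 2)]


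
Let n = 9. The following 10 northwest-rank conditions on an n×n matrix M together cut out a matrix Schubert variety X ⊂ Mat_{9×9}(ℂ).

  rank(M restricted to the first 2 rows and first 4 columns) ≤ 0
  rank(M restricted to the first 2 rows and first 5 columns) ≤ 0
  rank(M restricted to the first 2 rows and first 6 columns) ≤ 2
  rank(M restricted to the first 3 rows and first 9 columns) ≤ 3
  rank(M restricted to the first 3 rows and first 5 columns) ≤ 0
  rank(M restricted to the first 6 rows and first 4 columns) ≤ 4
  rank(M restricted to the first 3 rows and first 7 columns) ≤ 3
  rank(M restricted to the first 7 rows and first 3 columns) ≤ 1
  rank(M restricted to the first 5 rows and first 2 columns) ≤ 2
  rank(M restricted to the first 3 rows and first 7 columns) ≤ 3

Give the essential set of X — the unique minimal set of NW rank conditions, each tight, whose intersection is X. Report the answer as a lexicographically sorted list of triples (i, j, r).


The tightest implied rank at each (i,j), from the 10 conditions:

  0 0 0 0 0 1 1 1 1
  0 0 0 0 0 1 2 2 2
  0 0 0 0 0 1 2 3 3
  1 1 1 1 1 2 3 4 4
  1 1 1 2 2 3 4 5 5
  1 1 1 2 3 4 5 6 6
  1 1 1 2 3 4 5 6 7
  1 2 2 3 4 5 6 7 8
  1 2 3 4 5 6 7 8 9

so w = (6, 7, 8, 1, 4, 5, 9, 2, 3).

|D(w)|=21, |Ess(w)|=2:

[(3, 5, 0), (7, 3, 1)]


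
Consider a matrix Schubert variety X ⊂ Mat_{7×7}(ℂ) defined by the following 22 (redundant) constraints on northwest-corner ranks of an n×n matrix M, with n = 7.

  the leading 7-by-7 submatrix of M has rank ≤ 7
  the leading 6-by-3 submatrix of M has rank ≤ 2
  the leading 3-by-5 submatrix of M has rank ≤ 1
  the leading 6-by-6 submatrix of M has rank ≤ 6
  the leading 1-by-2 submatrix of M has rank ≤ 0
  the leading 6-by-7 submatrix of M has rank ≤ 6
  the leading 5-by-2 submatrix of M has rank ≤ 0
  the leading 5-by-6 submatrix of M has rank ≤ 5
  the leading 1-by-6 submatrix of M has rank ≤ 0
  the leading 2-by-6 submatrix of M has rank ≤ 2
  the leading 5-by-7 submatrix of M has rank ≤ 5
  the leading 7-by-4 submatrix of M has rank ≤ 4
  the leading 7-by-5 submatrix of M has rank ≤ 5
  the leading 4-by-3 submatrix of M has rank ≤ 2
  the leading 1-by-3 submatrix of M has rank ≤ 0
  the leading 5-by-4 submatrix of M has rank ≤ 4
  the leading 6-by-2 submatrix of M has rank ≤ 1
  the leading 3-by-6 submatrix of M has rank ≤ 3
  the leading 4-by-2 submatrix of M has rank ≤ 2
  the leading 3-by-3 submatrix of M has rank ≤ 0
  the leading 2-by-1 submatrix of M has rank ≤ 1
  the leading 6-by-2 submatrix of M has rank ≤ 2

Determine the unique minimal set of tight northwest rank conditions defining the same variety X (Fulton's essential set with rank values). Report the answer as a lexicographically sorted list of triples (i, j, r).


Rank table r_w(7×7) implied by the 22 constraints:

  row 1: 0 | 0 | 0 | 0 | 0 | 0 | 1
  row 2: 0 | 0 | 0 | 1 | 1 | 1 | 2
  row 3: 0 | 0 | 0 | 1 | 1 | 2 | 3
  row 4: 0 | 0 | 1 | 2 | 2 | 3 | 4
  row 5: 0 | 0 | 1 | 2 | 3 | 4 | 5
  row 6: 1 | 1 | 2 | 3 | 4 | 5 | 6
  row 7: 1 | 2 | 3 | 4 | 5 | 6 | 7

hence w(1..7) = (7, 4, 6, 3, 5, 1, 2).

ℓ(w)=17; the 4 essential cells (i,j,r):

[(1, 6, 0), (3, 3, 0), (3, 5, 1), (5, 2, 0)]


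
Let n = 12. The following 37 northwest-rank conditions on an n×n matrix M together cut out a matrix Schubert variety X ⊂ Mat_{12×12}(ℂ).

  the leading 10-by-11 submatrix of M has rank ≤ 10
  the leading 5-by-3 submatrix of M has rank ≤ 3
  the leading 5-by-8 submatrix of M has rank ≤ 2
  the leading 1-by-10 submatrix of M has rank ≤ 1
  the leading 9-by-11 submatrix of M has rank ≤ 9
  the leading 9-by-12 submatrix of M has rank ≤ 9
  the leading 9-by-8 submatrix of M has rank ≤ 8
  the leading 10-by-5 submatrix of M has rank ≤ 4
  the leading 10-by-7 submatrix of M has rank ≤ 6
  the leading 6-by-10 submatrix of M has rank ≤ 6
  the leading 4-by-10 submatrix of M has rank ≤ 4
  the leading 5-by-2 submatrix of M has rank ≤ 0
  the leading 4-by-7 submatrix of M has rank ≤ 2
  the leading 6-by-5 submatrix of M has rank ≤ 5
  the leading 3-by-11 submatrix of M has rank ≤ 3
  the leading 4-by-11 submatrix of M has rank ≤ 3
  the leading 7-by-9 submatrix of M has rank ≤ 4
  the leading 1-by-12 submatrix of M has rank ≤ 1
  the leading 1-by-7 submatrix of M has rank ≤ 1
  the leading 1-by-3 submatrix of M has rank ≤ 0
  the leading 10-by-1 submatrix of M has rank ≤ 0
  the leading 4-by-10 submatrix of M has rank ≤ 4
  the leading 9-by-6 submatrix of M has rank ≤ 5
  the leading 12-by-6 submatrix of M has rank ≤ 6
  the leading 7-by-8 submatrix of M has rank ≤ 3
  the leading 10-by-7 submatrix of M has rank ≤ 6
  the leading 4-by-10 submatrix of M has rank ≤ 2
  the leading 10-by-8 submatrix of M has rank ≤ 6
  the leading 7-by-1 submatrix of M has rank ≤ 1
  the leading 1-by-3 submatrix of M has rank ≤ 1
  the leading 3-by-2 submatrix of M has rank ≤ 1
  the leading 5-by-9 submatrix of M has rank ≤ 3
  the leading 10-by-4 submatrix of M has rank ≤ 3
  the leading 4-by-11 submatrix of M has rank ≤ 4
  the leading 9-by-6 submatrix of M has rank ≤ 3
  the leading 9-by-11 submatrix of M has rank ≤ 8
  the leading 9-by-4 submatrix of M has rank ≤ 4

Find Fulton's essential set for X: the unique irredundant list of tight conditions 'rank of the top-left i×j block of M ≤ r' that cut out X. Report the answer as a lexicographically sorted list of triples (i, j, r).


Reconstructing r_w from the 37 given conditions:

  0  0  0  1  1  1  1  1  1  1  1  1
  0  0  1  2  2  2  2  2  2  2  2  2
  0  0  1  2  2  2  2  2  2  2  3  3
  0  0  1  2  2  2  2  2  2  2  3  4
  0  0  1  2  2  2  2  2  3  3  4  5
  0  1  2  3  3  3  3  3  4  4  5  6
  0  1  2  3  3  3  3  3  4  5  6  7
  0  1  2  3  3  3  4  4  5  6  7  8
  0  1  2  3  3  3  4  5  6  7  8  9
  0  1  2  3  4  4  5  6  7  8  9  10
  1  2  3  4  5  5  6  7  8  9  10  11
  1  2  3  4  5  6  7  8  9  10  11  12

hence w(1..12) = (4, 3, 11, 12, 9, 2, 10, 7, 8, 5, 1, 6).

Fulton essential set (7 of the 40 Rothe cells):

[(1, 3, 0), (4, 10, 2), (5, 2, 0), (5, 8, 2), (7, 8, 3), (9, 6, 3), (10, 1, 0)]
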